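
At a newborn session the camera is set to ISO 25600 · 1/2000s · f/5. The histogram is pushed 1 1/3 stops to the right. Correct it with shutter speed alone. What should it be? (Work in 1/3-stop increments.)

Overexposed by 1 1/3 stops → need 1 1/3 stops darker.
Shutter speed: 1/2000 → 1/2500 → 1/3200 → 1/4000 → 1/5000.

1/5000s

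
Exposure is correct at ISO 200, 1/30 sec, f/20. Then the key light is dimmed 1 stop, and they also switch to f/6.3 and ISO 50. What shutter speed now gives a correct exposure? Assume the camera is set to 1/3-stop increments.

1/40s

Scene light: 1 stop darker.
Aperture: f/20 → f/18 → f/16 → f/14 → f/13 → f/11 → f/10 → f/9 → f/8 → f/7.1 → f/6.3 — 3 1/3 stops wider (brighter).
ISO: 200 → 160 → 125 → 100 → 80 → 64 → 50 — 2 stops lower (darker).
Net so far: 1/3 stop brighter. Shutter speed: 1/30 → 1/40.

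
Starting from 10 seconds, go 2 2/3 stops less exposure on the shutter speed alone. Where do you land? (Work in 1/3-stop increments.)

1.6 s

Shutter speed: 10 → 8 → 6 → 5 → 4 → 3.2 → 2.5 → 2 → 1.6 — 2 2/3 stops faster (darker).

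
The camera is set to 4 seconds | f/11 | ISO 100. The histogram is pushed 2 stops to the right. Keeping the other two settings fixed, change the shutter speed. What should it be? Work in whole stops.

1 s

Overexposed by 2 stops → need 2 stops darker.
Shutter speed: 4 → 2 → 1.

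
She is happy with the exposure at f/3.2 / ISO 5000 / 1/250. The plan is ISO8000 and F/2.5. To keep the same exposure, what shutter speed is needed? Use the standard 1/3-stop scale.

1/640s

ISO: 5000 → 6400 → 8000 — 2/3 stop raised (brighter).
Aperture: f/3.2 → f/2.8 → f/2.5 — 2/3 stop opened up (brighter).
Net change so far: 1 1/3 stops brighter. Offset with the shutter speed: 1/250 → 1/320 → 1/400 → 1/500 → 1/640.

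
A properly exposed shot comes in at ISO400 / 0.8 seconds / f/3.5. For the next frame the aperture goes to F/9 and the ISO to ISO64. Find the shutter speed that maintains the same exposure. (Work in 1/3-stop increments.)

30 s

Aperture: f/3.5 → f/4 → f/4.5 → f/5 → f/5.6 → f/6.3 → f/7.1 → f/8 → f/9 — 2 2/3 stops smaller aperture (darker).
ISO: 400 → 320 → 250 → 200 → 160 → 125 → 100 → 80 → 64 — 2 2/3 stops lower (darker).
Net change so far: 5 1/3 stops darker. Offset with the shutter speed: 0.8 → 1 → 1.3 → 1.6 → 2 → 2.5 → 3.2 → 4 → 5 → 6 → 8 → 10 → 13 → 15 → 20 → 25 → 30.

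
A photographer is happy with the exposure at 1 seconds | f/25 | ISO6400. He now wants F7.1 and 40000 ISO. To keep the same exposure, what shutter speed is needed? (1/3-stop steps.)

1/80s

Aperture: f/25 → f/22 → f/20 → f/18 → f/16 → f/14 → f/13 → f/11 → f/10 → f/9 → f/8 → f/7.1 — 3 2/3 stops wider (brighter).
ISO: 6400 → 8000 → 10000 → 12800 → 16000 → 20000 → 25600 → 32000 → 40000 — 2 2/3 stops higher (brighter).
Net change so far: 6 1/3 stops brighter. Offset with the shutter speed: 1 → 0.8 → 0.6 → 0.5 → 0.4 → 0.3 → 1/4 → 1/5 → 1/6 → 1/8 → 1/10 → 1/13 → 1/15 → 1/20 → 1/25 → 1/30 → 1/40 → 1/50 → 1/60 → 1/80.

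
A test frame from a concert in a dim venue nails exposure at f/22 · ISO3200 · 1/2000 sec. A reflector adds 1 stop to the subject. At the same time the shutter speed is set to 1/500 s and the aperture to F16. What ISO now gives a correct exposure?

Scene light: 1 stop brighter.
Shutter speed: 1/2000 → 1/1000 → 1/500 — 2 stops slower (brighter).
Aperture: f/22 → f/16 — 1 stop larger aperture (brighter).
Net so far: 4 stops brighter. ISO: 3200 → 1600 → 800 → 400 → 200.

ISO 200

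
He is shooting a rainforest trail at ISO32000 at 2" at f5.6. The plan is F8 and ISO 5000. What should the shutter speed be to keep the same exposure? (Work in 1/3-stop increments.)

Aperture: f/5.6 → f/6.3 → f/7.1 → f/8 — 1 stop narrower (darker).
ISO: 32000 → 25600 → 20000 → 16000 → 12800 → 10000 → 8000 → 6400 → 5000 — 2 2/3 stops lower (darker).
Net change so far: 3 2/3 stops darker. Offset with the shutter speed: 2 → 2.5 → 3.2 → 4 → 5 → 6 → 8 → 10 → 13 → 15 → 20 → 25.

25 s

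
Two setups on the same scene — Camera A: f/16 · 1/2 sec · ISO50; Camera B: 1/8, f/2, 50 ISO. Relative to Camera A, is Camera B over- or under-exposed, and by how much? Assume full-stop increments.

Aperture: f/16 → f/11 → f/8 → f/5.6 → f/4 → f/2.8 → f/2 — 6 stops opened up (brighter).
Shutter speed: 1/2 → 1/4 → 1/8 — 2 stops shorter (darker).
ISO: unchanged.
Net: +6 −2 = +4 stops.

4 stops brighter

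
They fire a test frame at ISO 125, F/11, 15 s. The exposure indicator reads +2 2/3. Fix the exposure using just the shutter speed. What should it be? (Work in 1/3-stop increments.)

2.5 s

Overexposed by 2 2/3 stops → need 2 2/3 stops darker.
Shutter speed: 15 → 13 → 10 → 8 → 6 → 5 → 4 → 3.2 → 2.5.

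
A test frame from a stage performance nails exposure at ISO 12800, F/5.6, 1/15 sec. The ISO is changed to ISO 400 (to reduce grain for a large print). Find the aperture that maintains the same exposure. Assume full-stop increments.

f/1.0

ISO: 12800 → 6400 → 3200 → 1600 → 800 → 400 — 5 stops lower (darker).
Need 5 stops brighter from the aperture: f/5.6 → f/4 → f/2.8 → f/2 → f/1.4 → f/1.0.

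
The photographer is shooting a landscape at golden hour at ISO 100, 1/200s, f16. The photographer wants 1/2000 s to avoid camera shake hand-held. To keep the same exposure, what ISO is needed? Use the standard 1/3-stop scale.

ISO 1000

Shutter speed: 1/200 → 1/250 → 1/320 → 1/400 → 1/500 → 1/640 → 1/800 → 1/1000 → 1/1250 → 1/1600 → 1/2000 — 3 1/3 stops faster (darker).
Need 3 1/3 stops brighter from the ISO: 100 → 125 → 160 → 200 → 250 → 320 → 400 → 500 → 640 → 800 → 1000.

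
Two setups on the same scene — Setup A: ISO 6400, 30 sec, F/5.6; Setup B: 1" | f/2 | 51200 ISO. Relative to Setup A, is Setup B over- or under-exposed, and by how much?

Aperture: f/5.6 → f/4 → f/2.8 → f/2 — 3 stops wider (brighter).
Shutter speed: 30 → 15 → 8 → 4 → 2 → 1 — 5 stops shorter (darker).
ISO: 6400 → 12800 → 25600 → 51200 — 3 stops higher (brighter).
Net: +3 −5 +3 = +1 stop.

1 stop brighter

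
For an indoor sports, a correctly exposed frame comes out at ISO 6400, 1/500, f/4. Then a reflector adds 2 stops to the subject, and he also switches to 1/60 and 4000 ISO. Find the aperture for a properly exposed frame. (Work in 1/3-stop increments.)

Scene light: 2 stops brighter.
Shutter speed: 1/500 → 1/400 → 1/320 → 1/250 → 1/200 → 1/160 → 1/125 → 1/100 → 1/80 → 1/60 — 3 stops slower (brighter).
ISO: 6400 → 5000 → 4000 — 2/3 stop lower (darker).
Net so far: 4 1/3 stops brighter. Aperture: f/4 → f/4.5 → f/5 → f/5.6 → f/6.3 → f/7.1 → f/8 → f/9 → f/10 → f/11 → f/13 → f/14 → f/16 → f/18.

f/18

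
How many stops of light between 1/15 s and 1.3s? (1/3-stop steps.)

4 1/3 stops

1/15 → 1/13 → 1/10 → 1/8 → 1/6 → 1/5 → 1/4 → 0.3 → 0.4 → 0.5 → 0.6 → 0.8 → 1 → 1.3 — count the steps: 13 third-stops = 4 1/3 stops.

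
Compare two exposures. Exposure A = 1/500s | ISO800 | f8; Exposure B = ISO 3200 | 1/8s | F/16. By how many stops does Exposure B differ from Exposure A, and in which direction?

6 stops brighter

Aperture: f/8 → f/11 → f/16 — 2 stops smaller aperture (darker).
Shutter speed: 1/500 → 1/250 → 1/125 → 1/60 → 1/30 → 1/15 → 1/8 — 6 stops longer (brighter).
ISO: 800 → 1600 → 3200 — 2 stops higher (brighter).
Net: −2 +6 +2 = +6 stops.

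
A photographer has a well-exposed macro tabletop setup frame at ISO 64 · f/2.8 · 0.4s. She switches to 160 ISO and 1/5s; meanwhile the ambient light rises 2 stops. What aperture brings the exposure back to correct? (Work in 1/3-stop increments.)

f/6.3

Scene light: 2 stops brighter.
ISO: 64 → 80 → 100 → 125 → 160 — 1 1/3 stops higher (brighter).
Shutter speed: 0.4 → 0.3 → 1/4 → 1/5 — 1 stop shorter (darker).
Net so far: 2 1/3 stops brighter. Aperture: f/2.8 → f/3.2 → f/3.5 → f/4 → f/4.5 → f/5 → f/5.6 → f/6.3.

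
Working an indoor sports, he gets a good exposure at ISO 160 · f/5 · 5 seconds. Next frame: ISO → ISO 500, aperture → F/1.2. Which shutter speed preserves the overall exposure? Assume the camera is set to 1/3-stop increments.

1/10s

ISO: 160 → 200 → 250 → 320 → 400 → 500 — 1 2/3 stops higher (brighter).
Aperture: f/5 → f/4.5 → f/4 → f/3.5 → f/3.2 → f/2.8 → f/2.5 → f/2.2 → f/2 → f/1.8 → f/1.6 → f/1.4 → f/1.2 — 4 stops opened up (brighter).
Net change so far: 5 2/3 stops brighter. Offset with the shutter speed: 5 → 4 → 3.2 → 2.5 → 2 → 1.6 → 1.3 → 1 → 0.8 → 0.6 → 0.5 → 0.4 → 0.3 → 1/4 → 1/5 → 1/6 → 1/8 → 1/10.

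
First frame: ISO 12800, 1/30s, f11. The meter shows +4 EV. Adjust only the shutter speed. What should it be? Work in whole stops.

1/500s

Overexposed by 4 stops → need 4 stops darker.
Shutter speed: 1/30 → 1/60 → 1/125 → 1/250 → 1/500.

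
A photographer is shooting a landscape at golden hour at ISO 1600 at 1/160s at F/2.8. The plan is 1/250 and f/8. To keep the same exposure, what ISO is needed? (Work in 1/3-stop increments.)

Shutter speed: 1/160 → 1/200 → 1/250 — 2/3 stop shorter (darker).
Aperture: f/2.8 → f/3.2 → f/3.5 → f/4 → f/4.5 → f/5 → f/5.6 → f/6.3 → f/7.1 → f/8 — 3 stops narrower (darker).
Net change so far: 3 2/3 stops darker. Offset with the ISO: 1600 → 2000 → 2500 → 3200 → 4000 → 5000 → 6400 → 8000 → 10000 → 12800 → 16000 → 20000.

ISO 20000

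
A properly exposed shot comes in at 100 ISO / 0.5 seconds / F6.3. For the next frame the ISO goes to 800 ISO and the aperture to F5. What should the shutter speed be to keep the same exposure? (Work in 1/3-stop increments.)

1/25s

ISO: 100 → 125 → 160 → 200 → 250 → 320 → 400 → 500 → 640 → 800 — 3 stops raised (brighter).
Aperture: f/6.3 → f/5.6 → f/5 — 2/3 stop wider (brighter).
Net change so far: 3 2/3 stops brighter. Offset with the shutter speed: 0.5 → 0.4 → 0.3 → 1/4 → 1/5 → 1/6 → 1/8 → 1/10 → 1/13 → 1/15 → 1/20 → 1/25.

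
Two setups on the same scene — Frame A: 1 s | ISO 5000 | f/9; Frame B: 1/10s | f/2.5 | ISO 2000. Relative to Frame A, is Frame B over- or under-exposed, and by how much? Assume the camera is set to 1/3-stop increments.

Aperture: f/9 → f/8 → f/7.1 → f/6.3 → f/5.6 → f/5 → f/4.5 → f/4 → f/3.5 → f/3.2 → f/2.8 → f/2.5 — 3 2/3 stops larger aperture (brighter).
Shutter speed: 1 → 0.8 → 0.6 → 0.5 → 0.4 → 0.3 → 1/4 → 1/5 → 1/6 → 1/8 → 1/10 — 3 1/3 stops faster (darker).
ISO: 5000 → 4000 → 3200 → 2500 → 2000 — 1 1/3 stops lower (darker).
Net: +3 2/3 −3 1/3 −1 1/3 = −1 stop.

1 stop darker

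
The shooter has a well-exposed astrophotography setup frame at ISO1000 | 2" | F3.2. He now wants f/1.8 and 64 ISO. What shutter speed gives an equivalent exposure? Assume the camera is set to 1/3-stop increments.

Aperture: f/3.2 → f/2.8 → f/2.5 → f/2.2 → f/2 → f/1.8 — 1 2/3 stops larger aperture (brighter).
ISO: 1000 → 800 → 640 → 500 → 400 → 320 → 250 → 200 → 160 → 125 → 100 → 80 → 64 — 4 stops dropped (darker).
Net change so far: 2 1/3 stops darker. Offset with the shutter speed: 2 → 2.5 → 3.2 → 4 → 5 → 6 → 8 → 10.

10 s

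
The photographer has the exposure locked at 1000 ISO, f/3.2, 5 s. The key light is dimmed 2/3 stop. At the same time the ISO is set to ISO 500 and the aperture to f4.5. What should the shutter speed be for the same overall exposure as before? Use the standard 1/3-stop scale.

30 s

Scene light: 2/3 stop darker.
ISO: 1000 → 800 → 640 → 500 — 1 stop dropped (darker).
Aperture: f/3.2 → f/3.5 → f/4 → f/4.5 — 1 stop smaller aperture (darker).
Net so far: 2 2/3 stops darker. Shutter speed: 5 → 6 → 8 → 10 → 13 → 15 → 20 → 25 → 30.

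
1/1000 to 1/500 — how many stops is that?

1/1000 → 1/500 — count the steps: 1 stop.

1 stop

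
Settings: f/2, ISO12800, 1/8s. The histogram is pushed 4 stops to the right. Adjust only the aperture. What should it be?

Overexposed by 4 stops → need 4 stops darker.
Aperture: f/2 → f/2.8 → f/4 → f/5.6 → f/8.

f/8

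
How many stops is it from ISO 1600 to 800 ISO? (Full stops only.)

1 stop

1600 → 800 — count the steps: 1 stop.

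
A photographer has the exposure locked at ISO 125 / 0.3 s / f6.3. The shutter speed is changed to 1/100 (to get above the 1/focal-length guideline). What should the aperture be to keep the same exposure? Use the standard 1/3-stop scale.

Shutter speed: 0.3 → 1/4 → 1/5 → 1/6 → 1/8 → 1/10 → 1/13 → 1/15 → 1/20 → 1/25 → 1/30 → 1/40 → 1/50 → 1/60 → 1/80 → 1/100 — 5 stops faster (darker).
Need 5 stops brighter from the aperture: f/6.3 → f/5.6 → f/5 → f/4.5 → f/4 → f/3.5 → f/3.2 → f/2.8 → f/2.5 → f/2.2 → f/2 → f/1.8 → f/1.6 → f/1.4 → f/1.2 → f/1.1.

f/1.1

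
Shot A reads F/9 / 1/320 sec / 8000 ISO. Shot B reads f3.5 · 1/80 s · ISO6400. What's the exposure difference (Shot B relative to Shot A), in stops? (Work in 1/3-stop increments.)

4 1/3 stops brighter

Aperture: f/9 → f/8 → f/7.1 → f/6.3 → f/5.6 → f/5 → f/4.5 → f/4 → f/3.5 — 2 2/3 stops larger aperture (brighter).
Shutter speed: 1/320 → 1/250 → 1/200 → 1/160 → 1/125 → 1/100 → 1/80 — 2 stops longer (brighter).
ISO: 8000 → 6400 — 1/3 stop lower (darker).
Net: +2 2/3 +2 −1/3 = +4 1/3 stops.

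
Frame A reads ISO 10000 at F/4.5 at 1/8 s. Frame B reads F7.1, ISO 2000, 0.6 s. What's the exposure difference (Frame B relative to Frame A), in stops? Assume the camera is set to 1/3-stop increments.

1 1/3 stops darker

Aperture: f/4.5 → f/5 → f/5.6 → f/6.3 → f/7.1 — 1 1/3 stops smaller aperture (darker).
Shutter speed: 1/8 → 1/6 → 1/5 → 1/4 → 0.3 → 0.4 → 0.5 → 0.6 — 2 1/3 stops longer (brighter).
ISO: 10000 → 8000 → 6400 → 5000 → 4000 → 3200 → 2500 → 2000 — 2 1/3 stops dropped (darker).
Net: −1 1/3 +2 1/3 −2 1/3 = −1 1/3 stops.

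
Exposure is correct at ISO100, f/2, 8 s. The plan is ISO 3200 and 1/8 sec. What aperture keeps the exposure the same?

ISO: 100 → 200 → 400 → 800 → 1600 → 3200 — 5 stops raised (brighter).
Shutter speed: 8 → 4 → 2 → 1 → 1/2 → 1/4 → 1/8 — 6 stops shorter (darker).
Net change so far: 1 stop darker. Offset with the aperture: f/2 → f/1.4.

f/1.4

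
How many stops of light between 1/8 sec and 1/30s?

2 stops

1/8 → 1/15 → 1/30 — count the steps: 2 stops.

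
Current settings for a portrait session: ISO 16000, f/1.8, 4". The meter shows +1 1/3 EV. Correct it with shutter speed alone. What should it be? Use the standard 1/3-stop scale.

Overexposed by 1 1/3 stops → need 1 1/3 stops darker.
Shutter speed: 4 → 3.2 → 2.5 → 2 → 1.6.

1.6 s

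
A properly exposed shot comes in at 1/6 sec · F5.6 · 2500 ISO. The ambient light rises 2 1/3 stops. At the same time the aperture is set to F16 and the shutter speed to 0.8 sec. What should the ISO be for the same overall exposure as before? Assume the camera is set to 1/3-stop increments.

ISO 800

Scene light: 2 1/3 stops brighter.
Aperture: f/5.6 → f/6.3 → f/7.1 → f/8 → f/9 → f/10 → f/11 → f/13 → f/14 → f/16 — 3 stops smaller aperture (darker).
Shutter speed: 1/6 → 1/5 → 1/4 → 0.3 → 0.4 → 0.5 → 0.6 → 0.8 — 2 1/3 stops longer (brighter).
Net so far: 1 2/3 stops brighter. ISO: 2500 → 2000 → 1600 → 1250 → 1000 → 800.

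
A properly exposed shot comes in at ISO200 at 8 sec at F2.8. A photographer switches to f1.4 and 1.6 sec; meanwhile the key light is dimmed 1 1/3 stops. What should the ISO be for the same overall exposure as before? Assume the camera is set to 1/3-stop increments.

Scene light: 1 1/3 stops darker.
Aperture: f/2.8 → f/2.5 → f/2.2 → f/2 → f/1.8 → f/1.6 → f/1.4 — 2 stops wider (brighter).
Shutter speed: 8 → 6 → 5 → 4 → 3.2 → 2.5 → 2 → 1.6 — 2 1/3 stops shorter (darker).
Net so far: 1 2/3 stops darker. ISO: 200 → 250 → 320 → 400 → 500 → 640.

ISO 640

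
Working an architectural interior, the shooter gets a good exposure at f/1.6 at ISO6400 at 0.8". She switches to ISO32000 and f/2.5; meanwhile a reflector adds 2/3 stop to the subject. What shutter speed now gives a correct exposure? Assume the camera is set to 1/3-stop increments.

Scene light: 2/3 stop brighter.
ISO: 6400 → 8000 → 10000 → 12800 → 16000 → 20000 → 25600 → 32000 — 2 1/3 stops higher (brighter).
Aperture: f/1.6 → f/1.8 → f/2 → f/2.2 → f/2.5 — 1 1/3 stops narrower (darker).
Net so far: 1 2/3 stops brighter. Shutter speed: 0.8 → 0.6 → 0.5 → 0.4 → 0.3 → 1/4.

1/4s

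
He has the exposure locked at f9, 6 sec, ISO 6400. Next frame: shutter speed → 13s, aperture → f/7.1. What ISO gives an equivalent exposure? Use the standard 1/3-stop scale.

Shutter speed: 6 → 8 → 10 → 13 — 1 stop longer (brighter).
Aperture: f/9 → f/8 → f/7.1 — 2/3 stop wider (brighter).
Net change so far: 1 2/3 stops brighter. Offset with the ISO: 6400 → 5000 → 4000 → 3200 → 2500 → 2000.

ISO 2000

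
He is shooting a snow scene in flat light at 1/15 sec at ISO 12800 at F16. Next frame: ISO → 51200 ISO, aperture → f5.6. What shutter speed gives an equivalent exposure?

ISO: 12800 → 25600 → 51200 — 2 stops higher (brighter).
Aperture: f/16 → f/11 → f/8 → f/5.6 — 3 stops wider (brighter).
Net change so far: 5 stops brighter. Offset with the shutter speed: 1/15 → 1/30 → 1/60 → 1/125 → 1/250 → 1/500.

1/500s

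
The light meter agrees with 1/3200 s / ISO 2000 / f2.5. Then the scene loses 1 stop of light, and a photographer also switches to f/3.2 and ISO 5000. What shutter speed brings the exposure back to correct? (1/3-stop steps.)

1/2500s

Scene light: 1 stop darker.
Aperture: f/2.5 → f/2.8 → f/3.2 — 2/3 stop stopped down (darker).
ISO: 2000 → 2500 → 3200 → 4000 → 5000 — 1 1/3 stops higher (brighter).
Net so far: 1/3 stop darker. Shutter speed: 1/3200 → 1/2500.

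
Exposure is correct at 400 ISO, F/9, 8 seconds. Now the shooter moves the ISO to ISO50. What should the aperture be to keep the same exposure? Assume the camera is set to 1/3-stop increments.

f/3.2

ISO: 400 → 320 → 250 → 200 → 160 → 125 → 100 → 80 → 64 → 50 — 3 stops dropped (darker).
Need 3 stops brighter from the aperture: f/9 → f/8 → f/7.1 → f/6.3 → f/5.6 → f/5 → f/4.5 → f/4 → f/3.5 → f/3.2.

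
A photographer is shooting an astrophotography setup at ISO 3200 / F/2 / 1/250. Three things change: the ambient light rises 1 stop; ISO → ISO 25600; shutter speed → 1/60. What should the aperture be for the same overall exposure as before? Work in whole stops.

f/16

Scene light: 1 stop brighter.
ISO: 3200 → 6400 → 12800 → 25600 — 3 stops higher (brighter).
Shutter speed: 1/250 → 1/125 → 1/60 — 2 stops longer (brighter).
Net so far: 6 stops brighter. Aperture: f/2 → f/2.8 → f/4 → f/5.6 → f/8 → f/11 → f/16.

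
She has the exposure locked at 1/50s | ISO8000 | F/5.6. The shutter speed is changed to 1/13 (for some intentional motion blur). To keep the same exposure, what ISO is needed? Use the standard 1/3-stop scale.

ISO 2000

Shutter speed: 1/50 → 1/40 → 1/30 → 1/25 → 1/20 → 1/15 → 1/13 — 2 stops longer (brighter).
Need 2 stops darker from the ISO: 8000 → 6400 → 5000 → 4000 → 3200 → 2500 → 2000.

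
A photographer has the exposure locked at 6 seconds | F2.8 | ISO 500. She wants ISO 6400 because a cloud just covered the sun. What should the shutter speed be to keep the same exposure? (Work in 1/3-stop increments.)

ISO: 500 → 640 → 800 → 1000 → 1250 → 1600 → 2000 → 2500 → 3200 → 4000 → 5000 → 6400 — 3 2/3 stops higher (brighter).
Need 3 2/3 stops darker from the shutter speed: 6 → 5 → 4 → 3.2 → 2.5 → 2 → 1.6 → 1.3 → 1 → 0.8 → 0.6 → 0.5.

0.5 s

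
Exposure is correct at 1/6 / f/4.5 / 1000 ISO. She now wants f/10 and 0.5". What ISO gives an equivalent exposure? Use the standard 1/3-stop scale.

Aperture: f/4.5 → f/5 → f/5.6 → f/6.3 → f/7.1 → f/8 → f/9 → f/10 — 2 1/3 stops smaller aperture (darker).
Shutter speed: 1/6 → 1/5 → 1/4 → 0.3 → 0.4 → 0.5 — 1 2/3 stops slower (brighter).
Net change so far: 2/3 stop darker. Offset with the ISO: 1000 → 1250 → 1600.

ISO 1600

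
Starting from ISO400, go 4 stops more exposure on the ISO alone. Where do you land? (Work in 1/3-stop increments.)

ISO: 400 → 500 → 640 → 800 → 1000 → 1250 → 1600 → 2000 → 2500 → 3200 → 4000 → 5000 → 6400 — 4 stops higher (brighter).

ISO 6400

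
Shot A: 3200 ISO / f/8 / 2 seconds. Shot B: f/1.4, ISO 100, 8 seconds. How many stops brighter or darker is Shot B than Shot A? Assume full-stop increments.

Aperture: f/8 → f/5.6 → f/4 → f/2.8 → f/2 → f/1.4 — 5 stops larger aperture (brighter).
Shutter speed: 2 → 4 → 8 — 2 stops longer (brighter).
ISO: 3200 → 1600 → 800 → 400 → 200 → 100 — 5 stops lower (darker).
Net: +5 +2 −5 = +2 stops.

2 stops brighter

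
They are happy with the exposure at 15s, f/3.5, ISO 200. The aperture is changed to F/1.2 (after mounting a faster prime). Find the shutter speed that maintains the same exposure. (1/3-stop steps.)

Aperture: f/3.5 → f/3.2 → f/2.8 → f/2.5 → f/2.2 → f/2 → f/1.8 → f/1.6 → f/1.4 → f/1.2 — 3 stops wider (brighter).
Need 3 stops darker from the shutter speed: 15 → 13 → 10 → 8 → 6 → 5 → 4 → 3.2 → 2.5 → 2.

2 s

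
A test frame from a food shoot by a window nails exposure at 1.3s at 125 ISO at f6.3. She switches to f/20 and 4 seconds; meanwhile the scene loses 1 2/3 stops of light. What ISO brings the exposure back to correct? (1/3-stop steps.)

Scene light: 1 2/3 stops darker.
Aperture: f/6.3 → f/7.1 → f/8 → f/9 → f/10 → f/11 → f/13 → f/14 → f/16 → f/18 → f/20 — 3 1/3 stops stopped down (darker).
Shutter speed: 1.3 → 1.6 → 2 → 2.5 → 3.2 → 4 — 1 2/3 stops longer (brighter).
Net so far: 3 1/3 stops darker. ISO: 125 → 160 → 200 → 250 → 320 → 400 → 500 → 640 → 800 → 1000 → 1250.

ISO 1250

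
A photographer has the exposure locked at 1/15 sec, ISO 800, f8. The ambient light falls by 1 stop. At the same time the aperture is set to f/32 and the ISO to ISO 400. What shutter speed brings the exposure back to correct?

4 s

Scene light: 1 stop darker.
Aperture: f/8 → f/11 → f/16 → f/22 → f/32 — 4 stops narrower (darker).
ISO: 800 → 400 — 1 stop dropped (darker).
Net so far: 6 stops darker. Shutter speed: 1/15 → 1/8 → 1/4 → 1/2 → 1 → 2 → 4.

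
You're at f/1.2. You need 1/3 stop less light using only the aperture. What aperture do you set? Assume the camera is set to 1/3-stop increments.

f/1.4

Aperture: f/1.2 → f/1.4 — 1/3 stop narrower (darker).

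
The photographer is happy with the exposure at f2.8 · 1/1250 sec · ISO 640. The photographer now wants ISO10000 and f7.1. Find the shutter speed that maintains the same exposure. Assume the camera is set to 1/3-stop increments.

ISO: 640 → 800 → 1000 → 1250 → 1600 → 2000 → 2500 → 3200 → 4000 → 5000 → 6400 → 8000 → 10000 — 4 stops raised (brighter).
Aperture: f/2.8 → f/3.2 → f/3.5 → f/4 → f/4.5 → f/5 → f/5.6 → f/6.3 → f/7.1 — 2 2/3 stops stopped down (darker).
Net change so far: 1 1/3 stops brighter. Offset with the shutter speed: 1/1250 → 1/1600 → 1/2000 → 1/2500 → 1/3200.

1/3200s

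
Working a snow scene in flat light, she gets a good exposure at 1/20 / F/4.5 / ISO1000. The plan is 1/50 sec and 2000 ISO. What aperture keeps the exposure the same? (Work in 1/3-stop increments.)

Shutter speed: 1/20 → 1/25 → 1/30 → 1/40 → 1/50 — 1 1/3 stops faster (darker).
ISO: 1000 → 1250 → 1600 → 2000 — 1 stop higher (brighter).
Net change so far: 1/3 stop darker. Offset with the aperture: f/4.5 → f/4.

f/4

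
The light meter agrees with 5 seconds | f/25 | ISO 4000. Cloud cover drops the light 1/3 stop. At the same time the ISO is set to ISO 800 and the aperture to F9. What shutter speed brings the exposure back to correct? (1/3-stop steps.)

Scene light: 1/3 stop darker.
ISO: 4000 → 3200 → 2500 → 2000 → 1600 → 1250 → 1000 → 800 — 2 1/3 stops lower (darker).
Aperture: f/25 → f/22 → f/20 → f/18 → f/16 → f/14 → f/13 → f/11 → f/10 → f/9 — 3 stops wider (brighter).
Net so far: 1/3 stop brighter. Shutter speed: 5 → 4.

4 s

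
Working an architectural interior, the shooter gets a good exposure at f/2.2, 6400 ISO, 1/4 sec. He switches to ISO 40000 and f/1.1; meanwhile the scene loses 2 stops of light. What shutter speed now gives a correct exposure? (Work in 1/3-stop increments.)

1/25s

Scene light: 2 stops darker.
ISO: 6400 → 8000 → 10000 → 12800 → 16000 → 20000 → 25600 → 32000 → 40000 — 2 2/3 stops raised (brighter).
Aperture: f/2.2 → f/2 → f/1.8 → f/1.6 → f/1.4 → f/1.2 → f/1.1 — 2 stops larger aperture (brighter).
Net so far: 2 2/3 stops brighter. Shutter speed: 1/4 → 1/5 → 1/6 → 1/8 → 1/10 → 1/13 → 1/15 → 1/20 → 1/25.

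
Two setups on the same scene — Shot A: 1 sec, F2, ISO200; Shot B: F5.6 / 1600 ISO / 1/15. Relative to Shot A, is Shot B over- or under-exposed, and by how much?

4 stops darker

Aperture: f/2 → f/2.8 → f/4 → f/5.6 — 3 stops narrower (darker).
Shutter speed: 1 → 1/2 → 1/4 → 1/8 → 1/15 — 4 stops shorter (darker).
ISO: 200 → 400 → 800 → 1600 — 3 stops raised (brighter).
Net: −3 −4 +3 = −4 stops.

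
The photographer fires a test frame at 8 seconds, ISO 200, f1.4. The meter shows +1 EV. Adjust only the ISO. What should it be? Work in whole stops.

Overexposed by 1 stop → need 1 stop darker.
ISO: 200 → 100.

ISO 100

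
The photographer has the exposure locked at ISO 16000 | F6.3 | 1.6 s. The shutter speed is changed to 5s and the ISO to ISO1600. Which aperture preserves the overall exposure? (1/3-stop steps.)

Shutter speed: 1.6 → 2 → 2.5 → 3.2 → 4 → 5 — 1 2/3 stops slower (brighter).
ISO: 16000 → 12800 → 10000 → 8000 → 6400 → 5000 → 4000 → 3200 → 2500 → 2000 → 1600 — 3 1/3 stops lower (darker).
Net change so far: 1 2/3 stops darker. Offset with the aperture: f/6.3 → f/5.6 → f/5 → f/4.5 → f/4 → f/3.5.

f/3.5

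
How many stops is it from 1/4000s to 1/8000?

1/4000 → 1/8000 — count the steps: 1 stop.

1 stop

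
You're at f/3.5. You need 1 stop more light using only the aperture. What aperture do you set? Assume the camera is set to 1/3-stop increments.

f/2.5

Aperture: f/3.5 → f/3.2 → f/2.8 → f/2.5 — 1 stop larger aperture (brighter).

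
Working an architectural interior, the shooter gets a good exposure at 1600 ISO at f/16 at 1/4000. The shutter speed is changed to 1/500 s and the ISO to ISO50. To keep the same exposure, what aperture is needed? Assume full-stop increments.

f/8

Shutter speed: 1/4000 → 1/2000 → 1/1000 → 1/500 — 3 stops slower (brighter).
ISO: 1600 → 800 → 400 → 200 → 100 → 50 — 5 stops dropped (darker).
Net change so far: 2 stops darker. Offset with the aperture: f/16 → f/11 → f/8.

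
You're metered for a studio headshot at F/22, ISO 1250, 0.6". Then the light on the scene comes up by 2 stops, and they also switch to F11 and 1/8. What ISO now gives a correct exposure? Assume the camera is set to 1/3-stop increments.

ISO 400

Scene light: 2 stops brighter.
Aperture: f/22 → f/20 → f/18 → f/16 → f/14 → f/13 → f/11 — 2 stops larger aperture (brighter).
Shutter speed: 0.6 → 0.5 → 0.4 → 0.3 → 1/4 → 1/5 → 1/6 → 1/8 — 2 1/3 stops shorter (darker).
Net so far: 1 2/3 stops brighter. ISO: 1250 → 1000 → 800 → 640 → 500 → 400.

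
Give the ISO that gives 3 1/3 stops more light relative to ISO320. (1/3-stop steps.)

ISO 3200

ISO: 320 → 400 → 500 → 640 → 800 → 1000 → 1250 → 1600 → 2000 → 2500 → 3200 — 3 1/3 stops raised (brighter).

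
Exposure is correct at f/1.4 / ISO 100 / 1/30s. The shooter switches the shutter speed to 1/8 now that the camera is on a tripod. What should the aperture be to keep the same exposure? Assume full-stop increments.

f/2.8

Shutter speed: 1/30 → 1/15 → 1/8 — 2 stops slower (brighter).
Need 2 stops darker from the aperture: f/1.4 → f/2 → f/2.8.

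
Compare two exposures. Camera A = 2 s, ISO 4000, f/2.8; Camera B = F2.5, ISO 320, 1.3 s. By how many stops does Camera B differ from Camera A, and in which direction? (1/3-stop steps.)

4 stops darker

Aperture: f/2.8 → f/2.5 — 1/3 stop opened up (brighter).
Shutter speed: 2 → 1.6 → 1.3 — 2/3 stop shorter (darker).
ISO: 4000 → 3200 → 2500 → 2000 → 1600 → 1250 → 1000 → 800 → 640 → 500 → 400 → 320 — 3 2/3 stops dropped (darker).
Net: +1/3 −2/3 −3 2/3 = −4 stops.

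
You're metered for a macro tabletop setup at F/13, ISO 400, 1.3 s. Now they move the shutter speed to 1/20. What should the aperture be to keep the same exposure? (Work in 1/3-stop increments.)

f/2.5

Shutter speed: 1.3 → 1 → 0.8 → 0.6 → 0.5 → 0.4 → 0.3 → 1/4 → 1/5 → 1/6 → 1/8 → 1/10 → 1/13 → 1/15 → 1/20 — 4 2/3 stops shorter (darker).
Need 4 2/3 stops brighter from the aperture: f/13 → f/11 → f/10 → f/9 → f/8 → f/7.1 → f/6.3 → f/5.6 → f/5 → f/4.5 → f/4 → f/3.5 → f/3.2 → f/2.8 → f/2.5.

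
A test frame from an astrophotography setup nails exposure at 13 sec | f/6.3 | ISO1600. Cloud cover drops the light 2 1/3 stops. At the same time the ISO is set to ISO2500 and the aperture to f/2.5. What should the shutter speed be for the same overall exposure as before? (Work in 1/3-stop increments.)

6 s

Scene light: 2 1/3 stops darker.
ISO: 1600 → 2000 → 2500 — 2/3 stop higher (brighter).
Aperture: f/6.3 → f/5.6 → f/5 → f/4.5 → f/4 → f/3.5 → f/3.2 → f/2.8 → f/2.5 — 2 2/3 stops opened up (brighter).
Net so far: 1 stop brighter. Shutter speed: 13 → 10 → 8 → 6.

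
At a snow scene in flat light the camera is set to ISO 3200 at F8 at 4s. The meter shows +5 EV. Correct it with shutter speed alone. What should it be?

Overexposed by 5 stops → need 5 stops darker.
Shutter speed: 4 → 2 → 1 → 1/2 → 1/4 → 1/8.

1/8s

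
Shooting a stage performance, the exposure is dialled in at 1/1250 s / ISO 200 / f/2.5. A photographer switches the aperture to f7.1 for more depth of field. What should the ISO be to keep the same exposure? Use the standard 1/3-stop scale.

Aperture: f/2.5 → f/2.8 → f/3.2 → f/3.5 → f/4 → f/4.5 → f/5 → f/5.6 → f/6.3 → f/7.1 — 3 stops stopped down (darker).
Need 3 stops brighter from the ISO: 200 → 250 → 320 → 400 → 500 → 640 → 800 → 1000 → 1250 → 1600.

ISO 1600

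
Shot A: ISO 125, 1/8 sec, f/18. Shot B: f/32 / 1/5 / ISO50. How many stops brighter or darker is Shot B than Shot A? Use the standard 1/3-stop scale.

2 1/3 stops darker

Aperture: f/18 → f/20 → f/22 → f/25 → f/29 → f/32 — 1 2/3 stops narrower (darker).
Shutter speed: 1/8 → 1/6 → 1/5 — 2/3 stop longer (brighter).
ISO: 125 → 100 → 80 → 64 → 50 — 1 1/3 stops dropped (darker).
Net: −1 2/3 +2/3 −1 1/3 = −2 1/3 stops.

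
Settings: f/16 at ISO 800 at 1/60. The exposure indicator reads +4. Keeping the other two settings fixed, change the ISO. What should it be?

ISO 50

Overexposed by 4 stops → need 4 stops darker.
ISO: 800 → 400 → 200 → 100 → 50.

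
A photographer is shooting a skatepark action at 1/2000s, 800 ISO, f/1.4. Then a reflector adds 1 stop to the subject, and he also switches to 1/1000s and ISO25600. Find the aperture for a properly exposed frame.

f/16

Scene light: 1 stop brighter.
Shutter speed: 1/2000 → 1/1000 — 1 stop longer (brighter).
ISO: 800 → 1600 → 3200 → 6400 → 12800 → 25600 — 5 stops raised (brighter).
Net so far: 7 stops brighter. Aperture: f/1.4 → f/2 → f/2.8 → f/4 → f/5.6 → f/8 → f/11 → f/16.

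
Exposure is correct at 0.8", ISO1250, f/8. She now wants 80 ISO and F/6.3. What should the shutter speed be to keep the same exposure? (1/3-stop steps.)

8 s

ISO: 1250 → 1000 → 800 → 640 → 500 → 400 → 320 → 250 → 200 → 160 → 125 → 100 → 80 — 4 stops lower (darker).
Aperture: f/8 → f/7.1 → f/6.3 — 2/3 stop opened up (brighter).
Net change so far: 3 1/3 stops darker. Offset with the shutter speed: 0.8 → 1 → 1.3 → 1.6 → 2 → 2.5 → 3.2 → 4 → 5 → 6 → 8.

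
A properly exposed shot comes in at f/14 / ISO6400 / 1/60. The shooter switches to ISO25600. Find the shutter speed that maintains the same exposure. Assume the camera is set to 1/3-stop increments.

ISO: 6400 → 8000 → 10000 → 12800 → 16000 → 20000 → 25600 — 2 stops higher (brighter).
Need 2 stops darker from the shutter speed: 1/60 → 1/80 → 1/100 → 1/125 → 1/160 → 1/200 → 1/250.

1/250s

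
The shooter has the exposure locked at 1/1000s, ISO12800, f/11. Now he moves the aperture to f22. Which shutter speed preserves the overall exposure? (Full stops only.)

Aperture: f/11 → f/16 → f/22 — 2 stops stopped down (darker).
Need 2 stops brighter from the shutter speed: 1/1000 → 1/500 → 1/250.

1/250s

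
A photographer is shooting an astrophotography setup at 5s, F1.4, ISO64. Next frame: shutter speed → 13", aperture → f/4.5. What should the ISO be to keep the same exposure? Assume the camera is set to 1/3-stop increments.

ISO 250

Shutter speed: 5 → 6 → 8 → 10 → 13 — 1 1/3 stops slower (brighter).
Aperture: f/1.4 → f/1.6 → f/1.8 → f/2 → f/2.2 → f/2.5 → f/2.8 → f/3.2 → f/3.5 → f/4 → f/4.5 — 3 1/3 stops stopped down (darker).
Net change so far: 2 stops darker. Offset with the ISO: 64 → 80 → 100 → 125 → 160 → 200 → 250.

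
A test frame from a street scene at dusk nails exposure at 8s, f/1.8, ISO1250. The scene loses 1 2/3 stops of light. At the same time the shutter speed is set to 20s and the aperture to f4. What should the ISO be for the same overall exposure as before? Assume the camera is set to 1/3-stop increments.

Scene light: 1 2/3 stops darker.
Shutter speed: 8 → 10 → 13 → 15 → 20 — 1 1/3 stops slower (brighter).
Aperture: f/1.8 → f/2 → f/2.2 → f/2.5 → f/2.8 → f/3.2 → f/3.5 → f/4 — 2 1/3 stops smaller aperture (darker).
Net so far: 2 2/3 stops darker. ISO: 1250 → 1600 → 2000 → 2500 → 3200 → 4000 → 5000 → 6400 → 8000.

ISO 8000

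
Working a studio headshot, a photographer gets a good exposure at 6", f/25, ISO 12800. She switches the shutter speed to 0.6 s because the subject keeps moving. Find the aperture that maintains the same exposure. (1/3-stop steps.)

f/8

Shutter speed: 6 → 5 → 4 → 3.2 → 2.5 → 2 → 1.6 → 1.3 → 1 → 0.8 → 0.6 — 3 1/3 stops faster (darker).
Need 3 1/3 stops brighter from the aperture: f/25 → f/22 → f/20 → f/18 → f/16 → f/14 → f/13 → f/11 → f/10 → f/9 → f/8.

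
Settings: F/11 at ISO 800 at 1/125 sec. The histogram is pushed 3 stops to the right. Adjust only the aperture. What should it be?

Overexposed by 3 stops → need 3 stops darker.
Aperture: f/11 → f/16 → f/22 → f/32.

f/32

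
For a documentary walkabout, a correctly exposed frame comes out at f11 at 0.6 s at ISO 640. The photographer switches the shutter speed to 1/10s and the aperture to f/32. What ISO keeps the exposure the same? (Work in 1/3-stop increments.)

ISO 32000

Shutter speed: 0.6 → 0.5 → 0.4 → 0.3 → 1/4 → 1/5 → 1/6 → 1/8 → 1/10 — 2 2/3 stops faster (darker).
Aperture: f/11 → f/13 → f/14 → f/16 → f/18 → f/20 → f/22 → f/25 → f/29 → f/32 — 3 stops narrower (darker).
Net change so far: 5 2/3 stops darker. Offset with the ISO: 640 → 800 → 1000 → 1250 → 1600 → 2000 → 2500 → 3200 → 4000 → 5000 → 6400 → 8000 → 10000 → 12800 → 16000 → 20000 → 25600 → 32000.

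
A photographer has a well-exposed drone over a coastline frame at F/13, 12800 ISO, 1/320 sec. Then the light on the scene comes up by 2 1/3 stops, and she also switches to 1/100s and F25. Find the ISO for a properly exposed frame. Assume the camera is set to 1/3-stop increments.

ISO 3200

Scene light: 2 1/3 stops brighter.
Shutter speed: 1/320 → 1/250 → 1/200 → 1/160 → 1/125 → 1/100 — 1 2/3 stops slower (brighter).
Aperture: f/13 → f/14 → f/16 → f/18 → f/20 → f/22 → f/25 — 2 stops stopped down (darker).
Net so far: 2 stops brighter. ISO: 12800 → 10000 → 8000 → 6400 → 5000 → 4000 → 3200.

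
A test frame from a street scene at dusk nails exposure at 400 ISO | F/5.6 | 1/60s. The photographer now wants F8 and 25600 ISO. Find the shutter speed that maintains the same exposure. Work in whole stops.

1/2000s

Aperture: f/5.6 → f/8 — 1 stop narrower (darker).
ISO: 400 → 800 → 1600 → 3200 → 6400 → 12800 → 25600 — 6 stops higher (brighter).
Net change so far: 5 stops brighter. Offset with the shutter speed: 1/60 → 1/125 → 1/250 → 1/500 → 1/1000 → 1/2000.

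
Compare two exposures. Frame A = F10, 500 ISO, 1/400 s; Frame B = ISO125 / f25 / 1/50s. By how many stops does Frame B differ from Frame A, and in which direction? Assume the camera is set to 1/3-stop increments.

Aperture: f/10 → f/11 → f/13 → f/14 → f/16 → f/18 → f/20 → f/22 → f/25 — 2 2/3 stops smaller aperture (darker).
Shutter speed: 1/400 → 1/320 → 1/250 → 1/200 → 1/160 → 1/125 → 1/100 → 1/80 → 1/60 → 1/50 — 3 stops slower (brighter).
ISO: 500 → 400 → 320 → 250 → 200 → 160 → 125 — 2 stops lower (darker).
Net: −2 2/3 +3 −2 = −1 2/3 stops.

1 2/3 stops darker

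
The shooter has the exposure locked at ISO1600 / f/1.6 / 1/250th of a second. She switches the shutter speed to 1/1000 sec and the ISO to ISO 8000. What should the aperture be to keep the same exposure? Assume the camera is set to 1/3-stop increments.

Shutter speed: 1/250 → 1/320 → 1/400 → 1/500 → 1/640 → 1/800 → 1/1000 — 2 stops shorter (darker).
ISO: 1600 → 2000 → 2500 → 3200 → 4000 → 5000 → 6400 → 8000 — 2 1/3 stops raised (brighter).
Net change so far: 1/3 stop brighter. Offset with the aperture: f/1.6 → f/1.8.

f/1.8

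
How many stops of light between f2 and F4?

2 stops

f/2 → f/2.8 → f/4 — count the steps: 2 stops.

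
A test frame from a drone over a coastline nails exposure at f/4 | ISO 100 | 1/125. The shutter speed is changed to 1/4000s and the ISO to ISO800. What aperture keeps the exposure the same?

f/2

Shutter speed: 1/125 → 1/250 → 1/500 → 1/1000 → 1/2000 → 1/4000 — 5 stops faster (darker).
ISO: 100 → 200 → 400 → 800 — 3 stops raised (brighter).
Net change so far: 2 stops darker. Offset with the aperture: f/4 → f/2.8 → f/2.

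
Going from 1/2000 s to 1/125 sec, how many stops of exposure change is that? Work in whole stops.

4 stops

1/2000 → 1/1000 → 1/500 → 1/250 → 1/125 — count the steps: 4 stops.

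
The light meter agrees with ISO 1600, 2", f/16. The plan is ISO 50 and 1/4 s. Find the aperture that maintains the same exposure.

f/1.0

ISO: 1600 → 800 → 400 → 200 → 100 → 50 — 5 stops dropped (darker).
Shutter speed: 2 → 1 → 1/2 → 1/4 — 3 stops faster (darker).
Net change so far: 8 stops darker. Offset with the aperture: f/16 → f/11 → f/8 → f/5.6 → f/4 → f/2.8 → f/2 → f/1.4 → f/1.0.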